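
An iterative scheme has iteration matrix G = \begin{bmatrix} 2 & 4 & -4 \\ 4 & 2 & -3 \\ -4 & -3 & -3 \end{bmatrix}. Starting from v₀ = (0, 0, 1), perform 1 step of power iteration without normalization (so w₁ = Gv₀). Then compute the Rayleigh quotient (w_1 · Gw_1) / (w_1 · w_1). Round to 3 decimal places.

w1 = Gv₀ = (2·0 + 4·0 + (-4)·1; 4·0 + 2·0 + (-3)·1; (-4)·0 + (-3)·0 + (-3)·1) = (-4, -3, -3)
Gw1 = (-8, -13, 34)
w1·Gw1 = (-4)·(-8) + (-3)·(-13) + (-3)·34 = -31; w1·w1 = (-4)·(-4) + (-3)·(-3) + (-3)·(-3) = 34
λ ≈ -31/34 = -0.912

-0.912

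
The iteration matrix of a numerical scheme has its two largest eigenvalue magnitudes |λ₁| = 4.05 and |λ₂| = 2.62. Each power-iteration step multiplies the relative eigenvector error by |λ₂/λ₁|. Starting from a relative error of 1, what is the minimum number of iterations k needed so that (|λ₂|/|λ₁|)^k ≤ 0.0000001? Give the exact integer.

38

|λ₂/λ₁| = 2.62/4.05 = 0.64691
Need k ≥ ln(0.0000001) / ln(0.64691) = -16.1181 / -0.4355 ≈ 37.007
Smallest integer k satisfying the bound: 38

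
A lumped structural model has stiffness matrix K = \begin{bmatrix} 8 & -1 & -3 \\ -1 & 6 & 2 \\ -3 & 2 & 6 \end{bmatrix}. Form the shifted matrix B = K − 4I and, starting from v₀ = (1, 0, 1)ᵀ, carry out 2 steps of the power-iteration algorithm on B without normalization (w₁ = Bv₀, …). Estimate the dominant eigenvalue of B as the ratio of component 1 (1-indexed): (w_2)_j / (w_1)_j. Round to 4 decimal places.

B = K − 4I has rows (4, -1, -3); (-1, 2, 2); (-3, 2, 2)
w1 = Bv₀ = (4·1 + (-1)·0 + (-3)·1; (-1)·1 + 2·0 + 2·1; (-3)·1 + 2·0 + 2·1) = (1, 1, -1)
w2 = Bw1 = (4·1 + (-1)·1 + (-3)·(-1); (-1)·1 + 2·1 + 2·(-1); (-3)·1 + 2·1 + 2·(-1)) = (6, -1, -3)
Ratio: 6/1 = 6.0000

6.0000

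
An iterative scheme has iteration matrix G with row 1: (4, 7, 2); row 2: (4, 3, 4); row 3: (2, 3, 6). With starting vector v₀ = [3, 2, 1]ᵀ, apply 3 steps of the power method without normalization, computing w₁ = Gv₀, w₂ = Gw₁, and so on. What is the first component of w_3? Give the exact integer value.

3418

w1 = Gv₀ = (28, 22, 18)
w2 = Gw1 = (302, 250, 230)
w3 = Gw2 = (3418, 2878, 2734)
The requested component of w3 is 3418.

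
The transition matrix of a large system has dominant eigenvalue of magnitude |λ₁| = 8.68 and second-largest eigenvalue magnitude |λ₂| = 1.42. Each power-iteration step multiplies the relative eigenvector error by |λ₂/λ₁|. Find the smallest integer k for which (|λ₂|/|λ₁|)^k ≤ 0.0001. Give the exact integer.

|λ₂/λ₁| = 1.42/8.68 = 0.16359
Need k ≥ ln(0.0001) / ln(0.16359) = -9.2103 / -1.8104 ≈ 5.088
Smallest integer k satisfying the bound: 6

6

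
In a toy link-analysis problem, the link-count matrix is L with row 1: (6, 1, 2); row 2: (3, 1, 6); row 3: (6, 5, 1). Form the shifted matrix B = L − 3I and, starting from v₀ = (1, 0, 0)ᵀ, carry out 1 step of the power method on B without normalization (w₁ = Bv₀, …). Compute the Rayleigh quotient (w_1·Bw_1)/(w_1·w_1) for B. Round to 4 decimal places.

B = L − 3I has rows (3, 1, 2); (3, -2, 6); (6, 5, -2)
w1 = Bv₀ = (3, 3, 6)
Bw1 = (24, 39, 21)
w1·Bw1 = 315; w1·w1 = 54; μ ≈ 315/54 = 5.8333

5.8333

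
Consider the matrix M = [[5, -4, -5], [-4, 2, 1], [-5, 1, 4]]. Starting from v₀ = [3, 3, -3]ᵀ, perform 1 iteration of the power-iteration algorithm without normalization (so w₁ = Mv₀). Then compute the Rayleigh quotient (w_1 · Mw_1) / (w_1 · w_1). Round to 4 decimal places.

w1 = Mv₀ = (5·3 + (-4)·3 + (-5)·(-3); (-4)·3 + 2·3 + 1·(-3); (-5)·3 + 1·3 + 4·(-3)) = (18, -9, -24)
Mw1 = (246, -114, -195)
w1·Mw1 = 18·246 + (-9)·(-114) + (-24)·(-195) = 10134; w1·w1 = 18·18 + (-9)·(-9) + (-24)·(-24) = 981
λ ≈ 10134/981 = 10.3303

λ ≈ 10.3303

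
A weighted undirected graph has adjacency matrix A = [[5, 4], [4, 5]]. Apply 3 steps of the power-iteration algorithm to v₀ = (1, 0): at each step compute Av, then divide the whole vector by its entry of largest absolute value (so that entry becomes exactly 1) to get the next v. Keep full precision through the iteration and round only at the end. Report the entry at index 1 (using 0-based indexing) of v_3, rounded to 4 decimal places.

0.9973

Av0 = (5.00000, 4.00000); divide by 5.00000 → v1 = (1.00000, 0.80000)
Av1 = (8.20000, 8.00000); divide by 8.20000 → v2 = (1.00000, 0.97561)
Av2 = (8.90244, 8.87805); divide by 8.90244 → v3 = (1.00000, 0.99726)
Requested entry of v3: 364/365 = 0.9973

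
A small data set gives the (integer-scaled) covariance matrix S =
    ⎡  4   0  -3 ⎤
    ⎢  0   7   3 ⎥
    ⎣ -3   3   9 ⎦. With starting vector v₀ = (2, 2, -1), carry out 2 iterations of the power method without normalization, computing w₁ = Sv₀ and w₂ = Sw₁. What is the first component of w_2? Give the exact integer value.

w1 = Sv₀ = (11, 11, -9)
w2 = Sw1 = (71, 50, -81)
The requested component of w2 is 71.

71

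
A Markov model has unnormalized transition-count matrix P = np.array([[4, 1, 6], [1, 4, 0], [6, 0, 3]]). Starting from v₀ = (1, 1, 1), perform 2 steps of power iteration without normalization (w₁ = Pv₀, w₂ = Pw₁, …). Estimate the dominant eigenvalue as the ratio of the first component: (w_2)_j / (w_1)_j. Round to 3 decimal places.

w1 = Pv₀ = (4·1 + 1·1 + 6·1; 1·1 + 4·1 + 0·1; 6·1 + 0·1 + 3·1) = (11, 5, 9)
w2 = Pw1 = (4·11 + 1·5 + 6·9; 1·11 + 4·5 + 0·9; 6·11 + 0·5 + 3·9) = (103, 31, 93)
Ratio at component: 103 / 11 = 9.364

λ ≈ 9.364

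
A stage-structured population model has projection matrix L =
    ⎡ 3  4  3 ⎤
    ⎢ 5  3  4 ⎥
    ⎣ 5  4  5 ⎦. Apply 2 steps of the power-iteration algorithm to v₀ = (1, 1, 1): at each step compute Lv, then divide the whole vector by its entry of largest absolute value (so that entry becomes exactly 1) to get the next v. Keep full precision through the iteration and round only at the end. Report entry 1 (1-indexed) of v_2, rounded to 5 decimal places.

Lv0 = (10.000000, 12.000000, 14.000000); divide by 14.000000 → v1 = (0.714286, 0.857143, 1.000000)
Lv1 = (8.571429, 10.142857, 12.000000); divide by 12.000000 → v2 = (0.714286, 0.845238, 1.000000)
Requested entry of v2: 120/168 = 0.71429

0.71429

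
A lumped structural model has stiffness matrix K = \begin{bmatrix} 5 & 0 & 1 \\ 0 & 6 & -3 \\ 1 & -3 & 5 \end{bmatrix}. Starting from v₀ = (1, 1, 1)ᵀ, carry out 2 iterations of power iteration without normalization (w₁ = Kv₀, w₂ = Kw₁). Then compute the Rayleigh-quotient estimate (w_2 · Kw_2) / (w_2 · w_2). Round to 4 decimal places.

5.1712

w1 = Kv₀ = (5·1 + 0·1 + 1·1; 0·1 + 6·1 + (-3)·1; 1·1 + (-3)·1 + 5·1) = (6, 3, 3)
w2 = Kw1 = (5·6 + 0·3 + 1·3; 0·6 + 6·3 + (-3)·3; 1·6 + (-3)·3 + 5·3) = (33, 9, 12)
Kw2 = (177, 18, 66)
w2·Kw2 = 33·177 + 9·18 + 12·66 = 6795; w2·w2 = 33·33 + 9·9 + 12·12 = 1314
λ ≈ 6795/1314 = 5.1712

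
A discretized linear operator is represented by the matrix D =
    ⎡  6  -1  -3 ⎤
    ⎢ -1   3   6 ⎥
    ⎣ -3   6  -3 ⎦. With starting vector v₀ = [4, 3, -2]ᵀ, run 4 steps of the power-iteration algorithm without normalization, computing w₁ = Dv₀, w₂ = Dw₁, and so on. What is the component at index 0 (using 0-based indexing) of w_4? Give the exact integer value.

w1 = Dv₀ = (6·4 + (-1)·3 + (-3)·(-2); (-1)·4 + 3·3 + 6·(-2); (-3)·4 + 6·3 + (-3)·(-2)) = (27, -7, 12)
w2 = Dw1 = (6·27 + (-1)·(-7) + (-3)·12; (-1)·27 + 3·(-7) + 6·12; (-3)·27 + 6·(-7) + (-3)·12) = (133, 24, -159)
w3 = Dw2 = (1251, -1015, 222)
w4 = Dw3 = (7855, -2964, -10509)
The requested component of w4 is 7855.

7855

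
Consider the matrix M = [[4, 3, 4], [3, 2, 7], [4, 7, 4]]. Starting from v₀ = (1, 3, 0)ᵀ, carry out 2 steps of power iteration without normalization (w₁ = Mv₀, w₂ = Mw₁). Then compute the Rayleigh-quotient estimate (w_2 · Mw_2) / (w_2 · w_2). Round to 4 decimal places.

w1 = Mv₀ = (4·1 + 3·3 + 4·0; 3·1 + 2·3 + 7·0; 4·1 + 7·3 + 4·0) = (13, 9, 25)
w2 = Mw1 = (4·13 + 3·9 + 4·25; 3·13 + 2·9 + 7·25; 4·13 + 7·9 + 4·25) = (179, 232, 215)
Mw2 = (2272, 2506, 3200)
w2·Mw2 = 179·2272 + 232·2506 + 215·3200 = 1676080; w2·w2 = 179·179 + 232·232 + 215·215 = 132090
λ ≈ 1676080/132090 = 12.6889

λ ≈ 12.6889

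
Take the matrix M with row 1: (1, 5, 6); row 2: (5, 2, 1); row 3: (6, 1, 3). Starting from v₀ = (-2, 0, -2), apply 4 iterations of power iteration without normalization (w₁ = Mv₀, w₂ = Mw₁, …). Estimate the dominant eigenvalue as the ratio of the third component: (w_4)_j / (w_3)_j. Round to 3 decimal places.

λ ≈ 9.733

w1 = Mv₀ = (1·(-2) + 5·0 + 6·(-2); 5·(-2) + 2·0 + 1·(-2); 6·(-2) + 1·0 + 3·(-2)) = (-14, -12, -18)
w2 = Mw1 = (1·(-14) + 5·(-12) + 6·(-18); 5·(-14) + 2·(-12) + 1·(-18); 6·(-14) + 1·(-12) + 3·(-18)) = (-182, -112, -150)
w3 = Mw2 = (-1642, -1284, -1654)
w4 = Mw3 = (-17986, -12432, -16098)
Ratio at component: -16098 / -1654 = 9.733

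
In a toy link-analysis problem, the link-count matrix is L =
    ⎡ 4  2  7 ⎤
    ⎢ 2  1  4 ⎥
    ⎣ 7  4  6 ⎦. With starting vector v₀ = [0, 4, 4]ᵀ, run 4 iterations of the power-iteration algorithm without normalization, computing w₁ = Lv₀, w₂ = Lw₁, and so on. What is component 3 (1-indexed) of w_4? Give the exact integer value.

w1 = Lv₀ = (4·0 + 2·4 + 7·4; 2·0 + 1·4 + 4·4; 7·0 + 4·4 + 6·4) = (36, 20, 40)
w2 = Lw1 = (4·36 + 2·20 + 7·40; 2·36 + 1·20 + 4·40; 7·36 + 4·20 + 6·40) = (464, 252, 572)
w3 = Lw2 = (6364, 3468, 7688)
w4 = Lw3 = (86208, 46948, 104548)
The requested component of w4 is 104548.

104548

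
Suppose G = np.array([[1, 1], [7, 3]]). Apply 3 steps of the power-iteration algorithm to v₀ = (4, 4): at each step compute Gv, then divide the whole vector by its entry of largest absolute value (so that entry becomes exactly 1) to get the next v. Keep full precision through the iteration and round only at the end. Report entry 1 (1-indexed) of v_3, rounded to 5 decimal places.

Gv0 = (8.000000, 40.000000); divide by 40.000000 → v1 = (0.200000, 1.000000)
Gv1 = (1.200000, 4.400000); divide by 4.400000 → v2 = (0.272727, 1.000000)
Gv2 = (1.272727, 4.909091); divide by 4.909091 → v3 = (0.259259, 1.000000)
Requested entry of v3: 224/864 = 0.25926

0.25926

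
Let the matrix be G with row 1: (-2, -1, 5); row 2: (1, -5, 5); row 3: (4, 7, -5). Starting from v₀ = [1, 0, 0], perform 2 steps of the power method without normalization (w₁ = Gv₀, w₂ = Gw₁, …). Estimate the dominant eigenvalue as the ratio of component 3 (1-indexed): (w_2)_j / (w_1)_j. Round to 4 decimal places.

-5.2500

w1 = Gv₀ = (-2, 1, 4)
w2 = Gw1 = (23, 13, -21)
Ratio at component: -21 / 4 = -5.2500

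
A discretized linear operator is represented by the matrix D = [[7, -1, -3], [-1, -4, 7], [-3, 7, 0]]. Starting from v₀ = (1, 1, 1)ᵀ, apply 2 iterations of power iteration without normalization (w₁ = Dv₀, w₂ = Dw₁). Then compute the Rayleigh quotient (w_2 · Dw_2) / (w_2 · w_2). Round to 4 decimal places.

w1 = Dv₀ = (7·1 + (-1)·1 + (-3)·1; (-1)·1 + (-4)·1 + 7·1; (-3)·1 + 7·1 + 0·1) = (3, 2, 4)
w2 = Dw1 = (7·3 + (-1)·2 + (-3)·4; (-1)·3 + (-4)·2 + 7·4; (-3)·3 + 7·2 + 0·4) = (7, 17, 5)
Dw2 = (17, -40, 98)
w2·Dw2 = 7·17 + 17·(-40) + 5·98 = -71; w2·w2 = 7·7 + 17·17 + 5·5 = 363
λ ≈ -71/363 = -0.1956

λ ≈ -0.1956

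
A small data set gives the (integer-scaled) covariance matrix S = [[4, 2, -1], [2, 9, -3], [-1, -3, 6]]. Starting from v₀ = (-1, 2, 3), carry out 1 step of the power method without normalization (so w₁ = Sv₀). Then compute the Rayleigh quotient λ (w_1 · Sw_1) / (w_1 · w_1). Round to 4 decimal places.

w1 = Sv₀ = (4·(-1) + 2·2 + (-1)·3; 2·(-1) + 9·2 + (-3)·3; (-1)·(-1) + (-3)·2 + 6·3) = (-3, 7, 13)
Sw1 = (-11, 18, 60)
w1·Sw1 = (-3)·(-11) + 7·18 + 13·60 = 939; w1·w1 = (-3)·(-3) + 7·7 + 13·13 = 227
λ ≈ 939/227 = 4.1366

4.1366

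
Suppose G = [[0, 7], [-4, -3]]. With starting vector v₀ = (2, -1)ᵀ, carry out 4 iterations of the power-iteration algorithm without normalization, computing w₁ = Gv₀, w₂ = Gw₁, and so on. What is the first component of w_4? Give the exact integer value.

w1 = Gv₀ = (0·2 + 7·(-1); (-4)·2 + (-3)·(-1)) = (-7, -5)
w2 = Gw1 = (0·(-7) + 7·(-5); (-4)·(-7) + (-3)·(-5)) = (-35, 43)
w3 = Gw2 = (301, 11)
w4 = Gw3 = (77, -1237)
The requested component of w4 is 77.

77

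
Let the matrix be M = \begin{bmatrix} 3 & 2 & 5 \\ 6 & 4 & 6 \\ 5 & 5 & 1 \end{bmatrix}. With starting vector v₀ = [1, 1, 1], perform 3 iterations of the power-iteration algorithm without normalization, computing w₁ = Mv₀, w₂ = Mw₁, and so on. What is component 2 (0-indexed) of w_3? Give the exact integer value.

w1 = Mv₀ = (10, 16, 11)
w2 = Mw1 = (117, 190, 141)
w3 = Mw2 = (1436, 2308, 1676)
The requested component of w3 is 1676.

1676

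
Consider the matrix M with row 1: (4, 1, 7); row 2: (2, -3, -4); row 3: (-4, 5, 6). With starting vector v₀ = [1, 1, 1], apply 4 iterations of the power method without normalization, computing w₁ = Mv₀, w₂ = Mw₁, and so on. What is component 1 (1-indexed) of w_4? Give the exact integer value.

w1 = Mv₀ = (4·1 + 1·1 + 7·1; 2·1 + (-3)·1 + (-4)·1; (-4)·1 + 5·1 + 6·1) = (12, -5, 7)
w2 = Mw1 = (4·12 + 1·(-5) + 7·7; 2·12 + (-3)·(-5) + (-4)·7; (-4)·12 + 5·(-5) + 6·7) = (92, 11, -31)
w3 = Mw2 = (162, 275, -499)
w4 = Mw3 = (-2570, 1495, -2267)
The requested component of w4 is -2570.

-2570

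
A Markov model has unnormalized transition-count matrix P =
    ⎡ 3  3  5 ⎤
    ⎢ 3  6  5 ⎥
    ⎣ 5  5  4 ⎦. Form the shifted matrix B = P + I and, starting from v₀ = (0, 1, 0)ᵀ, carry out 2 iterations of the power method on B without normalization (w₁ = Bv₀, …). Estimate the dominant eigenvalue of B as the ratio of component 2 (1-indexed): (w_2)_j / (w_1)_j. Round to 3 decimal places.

11.857

B = P + I has rows (4, 3, 5); (3, 7, 5); (5, 5, 5)
w1 = Bv₀ = (4·0 + 3·1 + 5·0; 3·0 + 7·1 + 5·0; 5·0 + 5·1 + 5·0) = (3, 7, 5)
w2 = Bw1 = (4·3 + 3·7 + 5·5; 3·3 + 7·7 + 5·5; 5·3 + 5·7 + 5·5) = (58, 83, 75)
Ratio: 83/7 = 11.857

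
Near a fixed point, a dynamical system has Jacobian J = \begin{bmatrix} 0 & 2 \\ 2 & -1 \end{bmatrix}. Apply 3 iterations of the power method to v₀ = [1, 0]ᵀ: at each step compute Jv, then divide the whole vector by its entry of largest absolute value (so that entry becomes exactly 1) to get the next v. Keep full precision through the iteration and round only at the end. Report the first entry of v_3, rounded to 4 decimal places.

Jv0 = (0.00000, 2.00000); divide by 2.00000 → v1 = (0.00000, 1.00000)
Jv1 = (2.00000, -1.00000); divide by 2.00000 → v2 = (1.00000, -0.50000)
Jv2 = (-1.00000, 2.50000); divide by 2.50000 → v3 = (-0.40000, 1.00000)
Requested entry of v3: -4/10 = -0.4000

-0.4000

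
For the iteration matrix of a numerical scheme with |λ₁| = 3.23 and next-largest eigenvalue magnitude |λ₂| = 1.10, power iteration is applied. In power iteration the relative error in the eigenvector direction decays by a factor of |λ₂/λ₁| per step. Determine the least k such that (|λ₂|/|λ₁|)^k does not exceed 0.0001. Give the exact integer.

|λ₂/λ₁| = 1.10/3.23 = 0.34056
Need k ≥ ln(0.0001) / ln(0.34056) = -9.2103 / -1.0772 ≈ 8.550
Smallest integer k satisfying the bound: 9

9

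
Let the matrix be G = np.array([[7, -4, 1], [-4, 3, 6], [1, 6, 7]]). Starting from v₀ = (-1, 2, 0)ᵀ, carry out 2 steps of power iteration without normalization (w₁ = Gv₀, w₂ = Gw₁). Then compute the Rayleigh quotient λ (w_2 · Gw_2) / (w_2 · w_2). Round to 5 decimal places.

w1 = Gv₀ = (7·(-1) + (-4)·2 + 1·0; (-4)·(-1) + 3·2 + 6·0; 1·(-1) + 6·2 + 7·0) = (-15, 10, 11)
w2 = Gw1 = (7·(-15) + (-4)·10 + 1·11; (-4)·(-15) + 3·10 + 6·11; 1·(-15) + 6·10 + 7·11) = (-134, 156, 122)
Gw2 = (-1440, 1736, 1656)
w2·Gw2 = (-134)·(-1440) + 156·1736 + 122·1656 = 665808; w2·w2 = (-134)·(-134) + 156·156 + 122·122 = 57176
λ ≈ 665808/57176 = 11.64489

λ ≈ 11.64489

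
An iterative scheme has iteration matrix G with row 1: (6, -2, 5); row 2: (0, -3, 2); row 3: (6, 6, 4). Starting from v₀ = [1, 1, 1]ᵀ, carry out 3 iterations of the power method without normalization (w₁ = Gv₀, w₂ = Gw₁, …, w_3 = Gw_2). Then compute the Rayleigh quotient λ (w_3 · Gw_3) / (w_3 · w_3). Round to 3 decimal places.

10.572

w1 = Gv₀ = (9, -1, 16)
w2 = Gw1 = (136, 35, 112)
w3 = Gw2 = (1306, 119, 1474)
Gw3 = (14968, 2591, 14446)
w3·Gw3 = 1306·14968 + 119·2591 + 1474·14446 = 41149941; w3·w3 = 1306·1306 + 119·119 + 1474·1474 = 3892473
λ ≈ 41149941/3892473 = 10.572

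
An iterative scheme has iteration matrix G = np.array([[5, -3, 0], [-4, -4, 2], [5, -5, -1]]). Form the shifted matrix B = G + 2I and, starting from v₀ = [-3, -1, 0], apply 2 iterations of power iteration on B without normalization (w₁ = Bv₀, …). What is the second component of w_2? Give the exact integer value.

B = G + 2I has rows (7, -3, 0); (-4, -2, 2); (5, -5, 1)
w1 = Bv₀ = (-18, 14, -10)
w2 = Bw1 = (-168, 24, -170)
Requested component of w2: 24

24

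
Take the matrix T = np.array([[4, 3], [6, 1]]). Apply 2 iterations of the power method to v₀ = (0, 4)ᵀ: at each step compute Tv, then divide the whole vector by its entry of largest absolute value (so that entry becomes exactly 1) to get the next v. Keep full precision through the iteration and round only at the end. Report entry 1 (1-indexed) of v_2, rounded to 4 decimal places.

Tv0 = (12.00000, 4.00000); divide by 12.00000 → v1 = (1.00000, 0.33333)
Tv1 = (5.00000, 6.33333); divide by 6.33333 → v2 = (0.78947, 1.00000)
Requested entry of v2: 60/76 = 0.7895

0.7895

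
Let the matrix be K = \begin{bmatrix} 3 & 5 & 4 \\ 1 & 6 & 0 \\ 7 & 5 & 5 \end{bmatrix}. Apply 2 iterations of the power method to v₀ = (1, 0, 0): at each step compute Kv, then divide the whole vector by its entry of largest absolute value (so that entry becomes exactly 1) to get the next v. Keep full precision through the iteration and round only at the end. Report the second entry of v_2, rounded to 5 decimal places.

0.14754

Kv0 = (3.000000, 1.000000, 7.000000); divide by 7.000000 → v1 = (0.428571, 0.142857, 1.000000)
Kv1 = (6.000000, 1.285714, 8.714286); divide by 8.714286 → v2 = (0.688525, 0.147541, 1.000000)
Requested entry of v2: 9/61 = 0.14754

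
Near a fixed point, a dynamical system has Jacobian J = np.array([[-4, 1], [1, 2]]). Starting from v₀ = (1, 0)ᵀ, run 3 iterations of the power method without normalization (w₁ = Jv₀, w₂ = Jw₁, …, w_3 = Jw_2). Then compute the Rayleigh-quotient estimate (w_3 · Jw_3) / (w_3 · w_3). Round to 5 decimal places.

λ ≈ -4.15901

w1 = Jv₀ = ((-4)·1 + 1·0; 1·1 + 2·0) = (-4, 1)
w2 = Jw1 = ((-4)·(-4) + 1·1; 1·(-4) + 2·1) = (17, -2)
w3 = Jw2 = (-70, 13)
Jw3 = (293, -44)
w3·Jw3 = (-70)·293 + 13·(-44) = -21082; w3·w3 = (-70)·(-70) + 13·13 = 5069
λ ≈ -21082/5069 = -4.15901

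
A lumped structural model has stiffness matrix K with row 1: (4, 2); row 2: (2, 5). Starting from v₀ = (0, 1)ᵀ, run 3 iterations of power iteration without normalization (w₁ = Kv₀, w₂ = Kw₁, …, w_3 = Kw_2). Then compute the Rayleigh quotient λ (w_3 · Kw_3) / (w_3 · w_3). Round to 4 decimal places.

6.5549

w1 = Kv₀ = (4·0 + 2·1; 2·0 + 5·1) = (2, 5)
w2 = Kw1 = (4·2 + 2·5; 2·2 + 5·5) = (18, 29)
w3 = Kw2 = (130, 181)
Kw3 = (882, 1165)
w3·Kw3 = 130·882 + 181·1165 = 325525; w3·w3 = 130·130 + 181·181 = 49661
λ ≈ 325525/49661 = 6.5549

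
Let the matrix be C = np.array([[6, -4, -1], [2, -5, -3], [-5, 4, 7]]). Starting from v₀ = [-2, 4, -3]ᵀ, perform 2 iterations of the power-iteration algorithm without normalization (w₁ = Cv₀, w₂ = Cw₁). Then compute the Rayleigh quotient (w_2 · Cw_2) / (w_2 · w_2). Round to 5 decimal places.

λ ≈ 9.59739

w1 = Cv₀ = (-25, -15, 5)
w2 = Cw1 = (-95, 10, 100)
Cw2 = (-710, -540, 1215)
w2·Cw2 = (-95)·(-710) + 10·(-540) + 100·1215 = 183550; w2·w2 = (-95)·(-95) + 10·10 + 100·100 = 19125
λ ≈ 183550/19125 = 9.59739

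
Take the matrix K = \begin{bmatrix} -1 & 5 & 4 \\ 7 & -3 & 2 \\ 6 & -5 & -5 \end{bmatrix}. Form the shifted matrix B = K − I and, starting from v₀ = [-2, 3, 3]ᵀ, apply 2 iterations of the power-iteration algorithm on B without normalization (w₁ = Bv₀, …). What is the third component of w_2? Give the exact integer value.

556

B = K − I has rows (-2, 5, 4); (7, -4, 2); (6, -5, -6)
w1 = Bv₀ = ((-2)·(-2) + 5·3 + 4·3; 7·(-2) + (-4)·3 + 2·3; 6·(-2) + (-5)·3 + (-6)·3) = (31, -20, -45)
w2 = Bw1 = ((-2)·31 + 5·(-20) + 4·(-45); 7·31 + (-4)·(-20) + 2·(-45); 6·31 + (-5)·(-20) + (-6)·(-45)) = (-342, 207, 556)
Requested component of w2: 556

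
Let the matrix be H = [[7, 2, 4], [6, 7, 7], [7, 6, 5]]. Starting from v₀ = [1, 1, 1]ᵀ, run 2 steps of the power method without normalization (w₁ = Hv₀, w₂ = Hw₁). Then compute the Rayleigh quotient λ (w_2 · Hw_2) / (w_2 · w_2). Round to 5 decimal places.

λ ≈ 16.57704

w1 = Hv₀ = (7·1 + 2·1 + 4·1; 6·1 + 7·1 + 7·1; 7·1 + 6·1 + 5·1) = (13, 20, 18)
w2 = Hw1 = (7·13 + 2·20 + 4·18; 6·13 + 7·20 + 7·18; 7·13 + 6·20 + 5·18) = (203, 344, 301)
Hw2 = (3313, 5733, 4990)
w2·Hw2 = 203·3313 + 344·5733 + 301·4990 = 4146681; w2·w2 = 203·203 + 344·344 + 301·301 = 250146
λ ≈ 4146681/250146 = 16.57704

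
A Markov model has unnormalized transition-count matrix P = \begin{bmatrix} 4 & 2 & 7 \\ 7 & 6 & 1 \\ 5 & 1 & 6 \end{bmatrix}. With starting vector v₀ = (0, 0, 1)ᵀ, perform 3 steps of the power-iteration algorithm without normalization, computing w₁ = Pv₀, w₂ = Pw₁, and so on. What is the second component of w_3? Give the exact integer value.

942

w1 = Pv₀ = (4·0 + 2·0 + 7·1; 7·0 + 6·0 + 1·1; 5·0 + 1·0 + 6·1) = (7, 1, 6)
w2 = Pw1 = (4·7 + 2·1 + 7·6; 7·7 + 6·1 + 1·6; 5·7 + 1·1 + 6·6) = (72, 61, 72)
w3 = Pw2 = (914, 942, 853)
The requested component of w3 is 942.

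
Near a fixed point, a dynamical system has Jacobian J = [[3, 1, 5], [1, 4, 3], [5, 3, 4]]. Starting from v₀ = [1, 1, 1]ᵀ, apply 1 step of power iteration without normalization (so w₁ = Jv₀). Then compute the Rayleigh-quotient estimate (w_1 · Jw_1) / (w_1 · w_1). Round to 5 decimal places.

λ ≈ 9.94810

w1 = Jv₀ = (3·1 + 1·1 + 5·1; 1·1 + 4·1 + 3·1; 5·1 + 3·1 + 4·1) = (9, 8, 12)
Jw1 = (95, 77, 117)
w1·Jw1 = 9·95 + 8·77 + 12·117 = 2875; w1·w1 = 9·9 + 8·8 + 12·12 = 289
λ ≈ 2875/289 = 9.94810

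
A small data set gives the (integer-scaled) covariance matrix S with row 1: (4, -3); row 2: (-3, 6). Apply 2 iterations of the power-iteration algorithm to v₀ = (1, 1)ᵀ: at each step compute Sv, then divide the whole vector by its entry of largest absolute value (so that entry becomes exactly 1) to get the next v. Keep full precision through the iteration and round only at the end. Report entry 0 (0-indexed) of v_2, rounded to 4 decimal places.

Sv0 = (1.00000, 3.00000); divide by 3.00000 → v1 = (0.33333, 1.00000)
Sv1 = (-1.66667, 5.00000); divide by 5.00000 → v2 = (-0.33333, 1.00000)
Requested entry of v2: -5/15 = -0.3333

-0.3333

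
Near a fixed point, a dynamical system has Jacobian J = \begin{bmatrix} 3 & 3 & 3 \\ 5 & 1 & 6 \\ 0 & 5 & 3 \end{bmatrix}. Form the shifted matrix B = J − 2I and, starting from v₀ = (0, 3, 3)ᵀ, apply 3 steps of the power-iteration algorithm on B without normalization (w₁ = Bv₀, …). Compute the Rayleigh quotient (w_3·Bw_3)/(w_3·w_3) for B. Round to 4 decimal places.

μ ≈ 7.6827

B = J − 2I has rows (1, 3, 3); (5, -1, 6); (0, 5, 1)
w1 = Bv₀ = (1·0 + 3·3 + 3·3; 5·0 + (-1)·3 + 6·3; 0·0 + 5·3 + 1·3) = (18, 15, 18)
w2 = Bw1 = (1·18 + 3·15 + 3·18; 5·18 + (-1)·15 + 6·18; 0·18 + 5·15 + 1·18) = (117, 183, 93)
w3 = Bw2 = (945, 960, 1008)
Bw3 = (6849, 9813, 5808)
w3·Bw3 = 21747249; w3·w3 = 2830689; μ ≈ 21747249/2830689 = 7.6827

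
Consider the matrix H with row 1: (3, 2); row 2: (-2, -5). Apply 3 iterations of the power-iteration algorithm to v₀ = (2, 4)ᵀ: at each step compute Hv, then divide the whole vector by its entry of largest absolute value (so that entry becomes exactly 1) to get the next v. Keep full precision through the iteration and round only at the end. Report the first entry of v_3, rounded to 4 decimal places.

Hv0 = (14.00000, -24.00000); divide by -24.00000 → v1 = (-0.58333, 1.00000)
Hv1 = (0.25000, -3.83333); divide by -3.83333 → v2 = (-0.06522, 1.00000)
Hv2 = (1.80435, -4.86957); divide by -4.86957 → v3 = (-0.37054, 1.00000)
Requested entry of v3: 166/-448 = -0.3705

-0.3705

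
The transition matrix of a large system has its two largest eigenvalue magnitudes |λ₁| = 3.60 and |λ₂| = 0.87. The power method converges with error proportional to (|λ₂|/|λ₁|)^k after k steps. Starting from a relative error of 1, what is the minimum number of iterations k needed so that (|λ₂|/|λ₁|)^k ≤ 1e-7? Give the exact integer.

|λ₂/λ₁| = 0.87/3.60 = 0.24167
Need k ≥ ln(1e-7) / ln(0.24167) = -16.1181 / -1.4202 ≈ 11.349
Smallest integer k satisfying the bound: 12

12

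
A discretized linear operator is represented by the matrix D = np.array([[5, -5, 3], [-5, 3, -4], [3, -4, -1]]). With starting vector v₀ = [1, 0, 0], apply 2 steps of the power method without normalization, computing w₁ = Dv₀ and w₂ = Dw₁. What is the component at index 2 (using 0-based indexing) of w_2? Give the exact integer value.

32

w1 = Dv₀ = (5·1 + (-5)·0 + 3·0; (-5)·1 + 3·0 + (-4)·0; 3·1 + (-4)·0 + (-1)·0) = (5, -5, 3)
w2 = Dw1 = (5·5 + (-5)·(-5) + 3·3; (-5)·5 + 3·(-5) + (-4)·3; 3·5 + (-4)·(-5) + (-1)·3) = (59, -52, 32)
The requested component of w2 is 32.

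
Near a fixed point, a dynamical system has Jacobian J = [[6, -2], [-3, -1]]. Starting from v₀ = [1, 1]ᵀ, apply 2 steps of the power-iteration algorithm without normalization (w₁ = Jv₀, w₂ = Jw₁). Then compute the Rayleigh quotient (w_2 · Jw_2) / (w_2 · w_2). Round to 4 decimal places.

λ ≈ 6.7647

w1 = Jv₀ = (4, -4)
w2 = Jw1 = (32, -8)
Jw2 = (208, -88)
w2·Jw2 = 32·208 + (-8)·(-88) = 7360; w2·w2 = 32·32 + (-8)·(-8) = 1088
λ ≈ 7360/1088 = 6.7647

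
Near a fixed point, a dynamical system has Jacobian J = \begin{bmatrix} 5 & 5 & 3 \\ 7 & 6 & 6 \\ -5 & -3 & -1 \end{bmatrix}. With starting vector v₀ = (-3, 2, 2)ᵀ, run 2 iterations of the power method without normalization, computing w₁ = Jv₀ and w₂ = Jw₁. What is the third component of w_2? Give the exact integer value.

w1 = Jv₀ = (5·(-3) + 5·2 + 3·2; 7·(-3) + 6·2 + 6·2; (-5)·(-3) + (-3)·2 + (-1)·2) = (1, 3, 7)
w2 = Jw1 = (5·1 + 5·3 + 3·7; 7·1 + 6·3 + 6·7; (-5)·1 + (-3)·3 + (-1)·7) = (41, 67, -21)
The requested component of w2 is -21.

-21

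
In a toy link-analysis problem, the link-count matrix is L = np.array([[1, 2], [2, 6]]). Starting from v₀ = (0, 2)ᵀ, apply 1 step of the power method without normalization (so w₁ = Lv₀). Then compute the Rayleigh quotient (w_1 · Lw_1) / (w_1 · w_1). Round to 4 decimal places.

w1 = Lv₀ = (1·0 + 2·2; 2·0 + 6·2) = (4, 12)
Lw1 = (28, 80)
w1·Lw1 = 4·28 + 12·80 = 1072; w1·w1 = 4·4 + 12·12 = 160
λ ≈ 1072/160 = 6.7000

6.7000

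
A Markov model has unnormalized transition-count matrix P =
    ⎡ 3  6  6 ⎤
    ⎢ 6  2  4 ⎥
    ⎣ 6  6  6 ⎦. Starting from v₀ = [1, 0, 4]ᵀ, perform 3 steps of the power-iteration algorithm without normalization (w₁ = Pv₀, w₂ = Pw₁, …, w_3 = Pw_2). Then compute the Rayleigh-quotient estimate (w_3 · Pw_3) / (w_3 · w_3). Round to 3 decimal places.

15.124

w1 = Pv₀ = (3·1 + 6·0 + 6·4; 6·1 + 2·0 + 4·4; 6·1 + 6·0 + 6·4) = (27, 22, 30)
w2 = Pw1 = (3·27 + 6·22 + 6·30; 6·27 + 2·22 + 4·30; 6·27 + 6·22 + 6·30) = (393, 326, 474)
w3 = Pw2 = (5979, 4906, 7158)
Pw3 = (90321, 74318, 108258)
w3·Pw3 = 5979·90321 + 4906·74318 + 7158·108258 = 1679544131; w3·w3 = 5979·5979 + 4906·4906 + 7158·7158 = 111054241
λ ≈ 1679544131/111054241 = 15.124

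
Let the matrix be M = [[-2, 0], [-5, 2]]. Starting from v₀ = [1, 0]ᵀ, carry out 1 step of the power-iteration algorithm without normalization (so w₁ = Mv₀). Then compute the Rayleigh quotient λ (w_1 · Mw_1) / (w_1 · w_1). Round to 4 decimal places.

w1 = Mv₀ = ((-2)·1 + 0·0; (-5)·1 + 2·0) = (-2, -5)
Mw1 = (4, 0)
w1·Mw1 = (-2)·4 + (-5)·0 = -8; w1·w1 = (-2)·(-2) + (-5)·(-5) = 29
λ ≈ -8/29 = -0.2759

λ ≈ -0.2759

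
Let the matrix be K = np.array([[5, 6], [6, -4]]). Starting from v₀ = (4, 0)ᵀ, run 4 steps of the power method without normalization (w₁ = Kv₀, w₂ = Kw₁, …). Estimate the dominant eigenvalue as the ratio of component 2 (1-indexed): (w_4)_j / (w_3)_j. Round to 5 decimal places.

1.98246

w1 = Kv₀ = (5·4 + 6·0; 6·4 + (-4)·0) = (20, 24)
w2 = Kw1 = (5·20 + 6·24; 6·20 + (-4)·24) = (244, 24)
w3 = Kw2 = (1364, 1368)
w4 = Kw3 = (15028, 2712)
Ratio at component: 2712 / 1368 = 1.98246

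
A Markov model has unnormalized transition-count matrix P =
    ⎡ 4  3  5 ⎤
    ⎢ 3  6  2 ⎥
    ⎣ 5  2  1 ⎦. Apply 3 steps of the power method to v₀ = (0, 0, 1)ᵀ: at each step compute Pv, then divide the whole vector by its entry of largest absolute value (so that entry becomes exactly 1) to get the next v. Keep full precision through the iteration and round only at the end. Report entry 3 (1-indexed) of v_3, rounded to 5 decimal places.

Pv0 = (5.000000, 2.000000, 1.000000); divide by 5.000000 → v1 = (1.000000, 0.400000, 0.200000)
Pv1 = (6.200000, 5.800000, 6.000000); divide by 6.200000 → v2 = (1.000000, 0.935484, 0.967742)
Pv2 = (11.645161, 10.548387, 7.838710); divide by 11.645161 → v3 = (1.000000, 0.905817, 0.673130)
Requested entry of v3: 243/361 = 0.67313

0.67313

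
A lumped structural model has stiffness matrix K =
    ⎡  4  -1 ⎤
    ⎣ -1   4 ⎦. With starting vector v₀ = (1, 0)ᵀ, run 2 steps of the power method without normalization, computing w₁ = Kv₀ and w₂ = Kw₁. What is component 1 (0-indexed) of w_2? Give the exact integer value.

w1 = Kv₀ = (4, -1)
w2 = Kw1 = (17, -8)
The requested component of w2 is -8.

-8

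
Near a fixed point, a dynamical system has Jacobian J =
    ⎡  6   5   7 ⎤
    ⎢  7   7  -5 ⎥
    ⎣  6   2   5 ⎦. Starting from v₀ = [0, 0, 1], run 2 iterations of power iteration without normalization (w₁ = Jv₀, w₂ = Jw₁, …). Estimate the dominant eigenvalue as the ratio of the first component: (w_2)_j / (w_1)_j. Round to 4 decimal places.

w1 = Jv₀ = (7, -5, 5)
w2 = Jw1 = (52, -11, 57)
Ratio at component: 52 / 7 = 7.4286

7.4286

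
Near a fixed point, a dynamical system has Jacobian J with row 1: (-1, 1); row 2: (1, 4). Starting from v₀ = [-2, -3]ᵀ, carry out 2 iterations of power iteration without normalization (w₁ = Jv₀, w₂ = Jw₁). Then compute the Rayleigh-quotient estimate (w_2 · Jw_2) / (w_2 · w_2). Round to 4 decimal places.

w1 = Jv₀ = ((-1)·(-2) + 1·(-3); 1·(-2) + 4·(-3)) = (-1, -14)
w2 = Jw1 = ((-1)·(-1) + 1·(-14); 1·(-1) + 4·(-14)) = (-13, -57)
Jw2 = (-44, -241)
w2·Jw2 = (-13)·(-44) + (-57)·(-241) = 14309; w2·w2 = (-13)·(-13) + (-57)·(-57) = 3418
λ ≈ 14309/3418 = 4.1864

4.1864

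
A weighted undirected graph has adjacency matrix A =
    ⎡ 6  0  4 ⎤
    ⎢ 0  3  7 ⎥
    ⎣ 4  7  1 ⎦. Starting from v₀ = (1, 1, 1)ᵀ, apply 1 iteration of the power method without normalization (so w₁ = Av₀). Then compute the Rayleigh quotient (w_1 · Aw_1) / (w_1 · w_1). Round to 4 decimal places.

w1 = Av₀ = (6·1 + 0·1 + 4·1; 0·1 + 3·1 + 7·1; 4·1 + 7·1 + 1·1) = (10, 10, 12)
Aw1 = (108, 114, 122)
w1·Aw1 = 10·108 + 10·114 + 12·122 = 3684; w1·w1 = 10·10 + 10·10 + 12·12 = 344
λ ≈ 3684/344 = 10.7093

λ ≈ 10.7093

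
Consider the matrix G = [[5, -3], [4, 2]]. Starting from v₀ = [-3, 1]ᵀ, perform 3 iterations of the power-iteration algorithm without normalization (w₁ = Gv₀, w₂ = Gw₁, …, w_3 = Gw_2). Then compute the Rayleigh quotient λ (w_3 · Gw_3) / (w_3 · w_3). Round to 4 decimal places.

λ ≈ 2.0660

w1 = Gv₀ = (-18, -10)
w2 = Gw1 = (-60, -92)
w3 = Gw2 = (-24, -424)
Gw3 = (1152, -944)
w3·Gw3 = (-24)·1152 + (-424)·(-944) = 372608; w3·w3 = (-24)·(-24) + (-424)·(-424) = 180352
λ ≈ 372608/180352 = 2.0660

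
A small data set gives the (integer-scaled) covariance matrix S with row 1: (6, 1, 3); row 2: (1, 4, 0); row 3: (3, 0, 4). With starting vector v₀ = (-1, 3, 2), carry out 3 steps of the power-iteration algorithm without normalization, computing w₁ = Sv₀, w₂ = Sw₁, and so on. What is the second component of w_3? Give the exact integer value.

w1 = Sv₀ = (3, 11, 5)
w2 = Sw1 = (44, 47, 29)
w3 = Sw2 = (398, 232, 248)
The requested component of w3 is 232.

232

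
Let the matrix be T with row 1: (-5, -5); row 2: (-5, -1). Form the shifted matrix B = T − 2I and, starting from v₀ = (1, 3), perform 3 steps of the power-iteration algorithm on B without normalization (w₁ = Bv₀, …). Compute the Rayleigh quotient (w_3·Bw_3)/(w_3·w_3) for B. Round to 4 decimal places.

B = T − 2I has rows (-7, -5); (-5, -3)
w1 = Bv₀ = ((-7)·1 + (-5)·3; (-5)·1 + (-3)·3) = (-22, -14)
w2 = Bw1 = ((-7)·(-22) + (-5)·(-14); (-5)·(-22) + (-3)·(-14)) = (224, 152)
w3 = Bw2 = (-2328, -1576)
Bw3 = (24176, 16368)
w3·Bw3 = -82077696; w3·w3 = 7903360; μ ≈ -82077696/7903360 = -10.3852

-10.3852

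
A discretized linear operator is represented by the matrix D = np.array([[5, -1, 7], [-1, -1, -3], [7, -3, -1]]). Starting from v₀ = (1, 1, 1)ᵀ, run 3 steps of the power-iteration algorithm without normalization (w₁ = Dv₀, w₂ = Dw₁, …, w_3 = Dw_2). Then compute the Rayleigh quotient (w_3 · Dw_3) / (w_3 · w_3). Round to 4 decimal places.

w1 = Dv₀ = (11, -5, 3)
w2 = Dw1 = (81, -15, 89)
w3 = Dw2 = (1043, -333, 523)
Dw3 = (9209, -2279, 7777)
w3·Dw3 = 1043·9209 + (-333)·(-2279) + 523·7777 = 14431265; w3·w3 = 1043·1043 + (-333)·(-333) + 523·523 = 1472267
λ ≈ 14431265/1472267 = 9.8021

λ ≈ 9.8021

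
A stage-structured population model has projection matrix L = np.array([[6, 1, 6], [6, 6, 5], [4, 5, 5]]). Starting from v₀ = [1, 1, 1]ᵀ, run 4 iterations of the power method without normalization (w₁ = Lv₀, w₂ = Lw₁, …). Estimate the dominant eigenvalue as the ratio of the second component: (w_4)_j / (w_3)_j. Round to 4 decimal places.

w1 = Lv₀ = (6·1 + 1·1 + 6·1; 6·1 + 6·1 + 5·1; 4·1 + 5·1 + 5·1) = (13, 17, 14)
w2 = Lw1 = (6·13 + 1·17 + 6·14; 6·13 + 6·17 + 5·14; 4·13 + 5·17 + 5·14) = (179, 250, 207)
w3 = Lw2 = (2566, 3609, 3001)
w4 = Lw3 = (37011, 52055, 43314)
Ratio at component: 52055 / 3609 = 14.4237

λ ≈ 14.4237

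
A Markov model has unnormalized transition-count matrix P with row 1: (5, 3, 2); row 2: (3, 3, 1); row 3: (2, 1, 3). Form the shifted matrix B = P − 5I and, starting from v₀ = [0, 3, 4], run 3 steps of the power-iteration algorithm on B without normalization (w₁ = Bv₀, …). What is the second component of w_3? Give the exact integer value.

-106

B = P − 5I has rows (0, 3, 2); (3, -2, 1); (2, 1, -2)
w1 = Bv₀ = (0·0 + 3·3 + 2·4; 3·0 + (-2)·3 + 1·4; 2·0 + 1·3 + (-2)·4) = (17, -2, -5)
w2 = Bw1 = (0·17 + 3·(-2) + 2·(-5); 3·17 + (-2)·(-2) + 1·(-5); 2·17 + 1·(-2) + (-2)·(-5)) = (-16, 50, 42)
w3 = Bw2 = (234, -106, -66)
Requested component of w3: -106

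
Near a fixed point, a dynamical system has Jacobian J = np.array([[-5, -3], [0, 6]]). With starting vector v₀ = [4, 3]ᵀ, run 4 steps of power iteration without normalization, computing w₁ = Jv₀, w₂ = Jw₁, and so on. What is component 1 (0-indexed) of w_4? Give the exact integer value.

3888

w1 = Jv₀ = (-29, 18)
w2 = Jw1 = (91, 108)
w3 = Jw2 = (-779, 648)
w4 = Jw3 = (1951, 3888)
The requested component of w4 is 3888.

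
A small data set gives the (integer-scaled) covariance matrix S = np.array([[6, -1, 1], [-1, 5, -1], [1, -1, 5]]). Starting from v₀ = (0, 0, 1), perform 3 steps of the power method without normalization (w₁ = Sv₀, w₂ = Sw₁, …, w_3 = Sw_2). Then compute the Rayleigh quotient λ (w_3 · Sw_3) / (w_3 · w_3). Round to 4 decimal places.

w1 = Sv₀ = (6·0 + (-1)·0 + 1·1; (-1)·0 + 5·0 + (-1)·1; 1·0 + (-1)·0 + 5·1) = (1, -1, 5)
w2 = Sw1 = (6·1 + (-1)·(-1) + 1·5; (-1)·1 + 5·(-1) + (-1)·5; 1·1 + (-1)·(-1) + 5·5) = (12, -11, 27)
w3 = Sw2 = (110, -94, 158)
Sw3 = (912, -738, 994)
w3·Sw3 = 110·912 + (-94)·(-738) + 158·994 = 326744; w3·w3 = 110·110 + (-94)·(-94) + 158·158 = 45900
λ ≈ 326744/45900 = 7.1186

7.1186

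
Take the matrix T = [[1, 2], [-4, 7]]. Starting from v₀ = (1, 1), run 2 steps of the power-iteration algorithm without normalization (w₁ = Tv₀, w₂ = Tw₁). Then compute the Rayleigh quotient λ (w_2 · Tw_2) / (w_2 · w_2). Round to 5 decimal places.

3.00000

w1 = Tv₀ = (1·1 + 2·1; (-4)·1 + 7·1) = (3, 3)
w2 = Tw1 = (1·3 + 2·3; (-4)·3 + 7·3) = (9, 9)
Tw2 = (27, 27)
w2·Tw2 = 9·27 + 9·27 = 486; w2·w2 = 9·9 + 9·9 = 162
λ ≈ 486/162 = 3.00000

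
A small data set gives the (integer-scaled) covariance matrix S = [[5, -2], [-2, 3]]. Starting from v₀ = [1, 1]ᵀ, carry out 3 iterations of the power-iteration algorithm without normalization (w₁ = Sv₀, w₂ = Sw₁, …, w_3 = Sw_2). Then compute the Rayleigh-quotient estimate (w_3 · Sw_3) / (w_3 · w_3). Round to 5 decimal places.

w1 = Sv₀ = (5·1 + (-2)·1; (-2)·1 + 3·1) = (3, 1)
w2 = Sw1 = (5·3 + (-2)·1; (-2)·3 + 3·1) = (13, -3)
w3 = Sw2 = (71, -35)
Sw3 = (425, -247)
w3·Sw3 = 71·425 + (-35)·(-247) = 38820; w3·w3 = 71·71 + (-35)·(-35) = 6266
λ ≈ 38820/6266 = 6.19534

λ ≈ 6.19534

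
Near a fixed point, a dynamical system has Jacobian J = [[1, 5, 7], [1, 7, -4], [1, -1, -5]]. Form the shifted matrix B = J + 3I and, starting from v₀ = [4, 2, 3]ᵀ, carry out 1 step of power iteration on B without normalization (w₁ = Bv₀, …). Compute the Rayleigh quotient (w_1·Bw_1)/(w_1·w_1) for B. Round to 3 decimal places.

B = J + 3I has rows (4, 5, 7); (1, 10, -4); (1, -1, -2)
w1 = Bv₀ = (4·4 + 5·2 + 7·3; 1·4 + 10·2 + (-4)·3; 1·4 + (-1)·2 + (-2)·3) = (47, 12, -4)
Bw1 = (220, 183, 43)
w1·Bw1 = 12364; w1·w1 = 2369; μ ≈ 12364/2369 = 5.219

μ ≈ 5.219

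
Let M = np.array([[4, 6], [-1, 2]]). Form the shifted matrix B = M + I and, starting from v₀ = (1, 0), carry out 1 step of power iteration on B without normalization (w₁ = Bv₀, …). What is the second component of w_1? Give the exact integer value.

B = M + I has rows (5, 6); (-1, 3)
w1 = Bv₀ = (5·1 + 6·0; (-1)·1 + 3·0) = (5, -1)
Requested component of w1: -1

-1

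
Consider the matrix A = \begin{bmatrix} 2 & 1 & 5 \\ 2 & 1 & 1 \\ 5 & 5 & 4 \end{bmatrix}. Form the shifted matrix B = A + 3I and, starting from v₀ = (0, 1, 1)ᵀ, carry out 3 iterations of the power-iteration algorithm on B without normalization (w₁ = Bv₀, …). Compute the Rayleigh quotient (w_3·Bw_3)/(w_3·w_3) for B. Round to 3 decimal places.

B = A + 3I has rows (5, 1, 5); (2, 4, 1); (5, 5, 7)
w1 = Bv₀ = (6, 5, 12)
w2 = Bw1 = (95, 44, 139)
w3 = Bw2 = (1214, 505, 1668)
Bw3 = (14915, 6116, 20271)
w3·Bw3 = 55007418; w3·w3 = 4511045; μ ≈ 55007418/4511045 = 12.194

μ ≈ 12.194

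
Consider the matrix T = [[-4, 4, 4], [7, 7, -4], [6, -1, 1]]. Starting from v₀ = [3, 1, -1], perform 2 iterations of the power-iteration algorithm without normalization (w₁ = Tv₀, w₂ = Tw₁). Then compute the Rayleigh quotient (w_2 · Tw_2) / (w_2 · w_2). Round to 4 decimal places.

w1 = Tv₀ = ((-4)·3 + 4·1 + 4·(-1); 7·3 + 7·1 + (-4)·(-1); 6·3 + (-1)·1 + 1·(-1)) = (-12, 32, 16)
w2 = Tw1 = ((-4)·(-12) + 4·32 + 4·16; 7·(-12) + 7·32 + (-4)·16; 6·(-12) + (-1)·32 + 1·16) = (240, 76, -88)
Tw2 = (-1008, 2564, 1276)
w2·Tw2 = 240·(-1008) + 76·2564 + (-88)·1276 = -159344; w2·w2 = 240·240 + 76·76 + (-88)·(-88) = 71120
λ ≈ -159344/71120 = -2.2405

-2.2405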